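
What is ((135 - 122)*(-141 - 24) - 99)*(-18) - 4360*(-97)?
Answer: 463312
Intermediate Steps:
((135 - 122)*(-141 - 24) - 99)*(-18) - 4360*(-97) = (13*(-165) - 99)*(-18) - 1*(-422920) = (-2145 - 99)*(-18) + 422920 = -2244*(-18) + 422920 = 40392 + 422920 = 463312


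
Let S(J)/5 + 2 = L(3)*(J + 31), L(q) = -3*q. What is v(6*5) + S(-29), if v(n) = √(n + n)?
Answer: -100 + 2*√15 ≈ -92.254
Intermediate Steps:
v(n) = √2*√n (v(n) = √(2*n) = √2*√n)
S(J) = -1405 - 45*J (S(J) = -10 + 5*((-3*3)*(J + 31)) = -10 + 5*(-9*(31 + J)) = -10 + 5*(-279 - 9*J) = -10 + (-1395 - 45*J) = -1405 - 45*J)
v(6*5) + S(-29) = √2*√(6*5) + (-1405 - 45*(-29)) = √2*√30 + (-1405 + 1305) = 2*√15 - 100 = -100 + 2*√15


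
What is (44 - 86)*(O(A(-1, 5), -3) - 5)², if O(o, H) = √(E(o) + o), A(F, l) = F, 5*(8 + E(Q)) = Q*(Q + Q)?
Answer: -3444/5 + 84*I*√215 ≈ -688.8 + 1231.7*I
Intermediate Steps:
E(Q) = -8 + 2*Q²/5 (E(Q) = -8 + (Q*(Q + Q))/5 = -8 + (Q*(2*Q))/5 = -8 + (2*Q²)/5 = -8 + 2*Q²/5)
O(o, H) = √(-8 + o + 2*o²/5) (O(o, H) = √((-8 + 2*o²/5) + o) = √(-8 + o + 2*o²/5))
(44 - 86)*(O(A(-1, 5), -3) - 5)² = (44 - 86)*(√(-200 + 10*(-1)² + 25*(-1))/5 - 5)² = -42*(√(-200 + 10*1 - 25)/5 - 5)² = -42*(√(-200 + 10 - 25)/5 - 5)² = -42*(√(-215)/5 - 5)² = -42*((I*√215)/5 - 5)² = -42*(I*√215/5 - 5)² = -42*(-5 + I*√215/5)²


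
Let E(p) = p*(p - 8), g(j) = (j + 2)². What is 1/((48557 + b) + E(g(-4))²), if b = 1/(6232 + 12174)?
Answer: 18406/898452079 ≈ 2.0486e-5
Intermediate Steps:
g(j) = (2 + j)²
b = 1/18406 ≈ 5.4330e-5
E(p) = p*(-8 + p)
1/((48557 + b) + E(g(-4))²) = 1/((48557 + 1/18406) + ((2 - 4)²*(-8 + (2 - 4)²))²) = 1/(893740143/18406 + ((-2)²*(-8 + (-2)²))²) = 1/(893740143/18406 + (4*(-8 + 4))²) = 1/(893740143/18406 + (4*(-4))²) = 1/(893740143/18406 + (-16)²) = 1/(893740143/18406 + 256) = 1/(898452079/18406) = 18406/898452079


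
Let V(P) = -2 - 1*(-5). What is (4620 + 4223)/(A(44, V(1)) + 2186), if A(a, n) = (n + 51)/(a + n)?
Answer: 415621/102796 ≈ 4.0432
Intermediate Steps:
V(P) = 3 (V(P) = -2 + 5 = 3)
A(a, n) = (51 + n)/(a + n)
(4620 + 4223)/(A(44, V(1)) + 2186) = (4620 + 4223)/((51 + 3)/(44 + 3) + 2186) = 8843/(54/47 + 2186) = 8843/(102796/47) = 8843*(47/102796) = 415621/102796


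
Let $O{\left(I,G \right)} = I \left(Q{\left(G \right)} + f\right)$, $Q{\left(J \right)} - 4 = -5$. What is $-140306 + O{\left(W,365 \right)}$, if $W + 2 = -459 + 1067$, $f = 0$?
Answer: $-140912$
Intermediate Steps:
$Q{\left(J \right)} = -1$ ($Q{\left(J \right)} = 4 - 5 = -1$)
$W = 606$ ($W = -2 + \left(-459 + 1067\right) = -2 + 608 = 606$)
$O{\left(I,G \right)} = - I$ ($O{\left(I,G \right)} = I \left(-1 + 0\right) = I \left(-1\right) = - I$)
$-140306 + O{\left(W,365 \right)} = -140306 - 606 = -140912$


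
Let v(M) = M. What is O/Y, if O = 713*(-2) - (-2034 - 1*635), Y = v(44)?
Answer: 113/4 ≈ 28.250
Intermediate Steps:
Y = 44
O = 1243 (O = -1426 - (-2034 - 635) = -1426 - 1*(-2669) = -1426 + 2669 = 1243)
O/Y = 1243/44 = 1243*(1/44) = 113/4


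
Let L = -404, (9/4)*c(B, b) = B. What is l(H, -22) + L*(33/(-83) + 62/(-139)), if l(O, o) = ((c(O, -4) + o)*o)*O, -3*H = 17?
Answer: -2537920064/934497 ≈ -2715.8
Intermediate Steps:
H = -17/3 (H = -1/3*17 = -17/3 ≈ -5.6667)
c(B, b) = 4*B/9
l(O, o) = O*o*(o + 4*O/9) (l(O, o) = ((4*O/9 + o)*o)*O = ((o + 4*O/9)*o)*O = (o*(o + 4*O/9))*O = O*o*(o + 4*O/9))
l(H, -22) + L*(33/(-83) + 62/(-139)) = (1/9)*(-17/3)*(-22)*(4*(-17/3) + 9*(-22)) - 404*(33/(-83) + 62/(-139)) = (1/9)*(-17/3)*(-22)*(-68/3 - 198) - 404*(33*(-1/83) + 62*(-1/139)) = (1/9)*(-17/3)*(-22)*(-662/3) - 404*(-33/83 - 62/139) = -247588/81 - 404*(-9733/11537) = -247588/81 + 3932132/11537 = -2537920064/934497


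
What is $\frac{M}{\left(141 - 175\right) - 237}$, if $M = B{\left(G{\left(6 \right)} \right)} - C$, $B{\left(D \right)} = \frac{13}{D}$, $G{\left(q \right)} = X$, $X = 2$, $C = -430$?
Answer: $- \frac{873}{542} \approx -1.6107$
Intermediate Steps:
$G{\left(q \right)} = 2$
$M = \frac{873}{2}$ ($M = \frac{13}{2} - -430 = 13 \cdot \frac{1}{2} + 430 = \frac{13}{2} + 430 = \frac{873}{2} \approx 436.5$)
$\frac{M}{\left(141 - 175\right) - 237} = \frac{873}{2 \left(\left(141 - 175\right) - 237\right)} = \frac{873}{2 \left(-34 - 237\right)} = \frac{873}{2 \left(-271\right)} = \frac{873}{2} \left(- \frac{1}{271}\right) = - \frac{873}{542}$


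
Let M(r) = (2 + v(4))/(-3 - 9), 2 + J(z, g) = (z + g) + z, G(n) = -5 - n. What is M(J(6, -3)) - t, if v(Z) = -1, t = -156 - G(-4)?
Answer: 1859/12 ≈ 154.92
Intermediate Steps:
J(z, g) = -2 + g + 2*z (J(z, g) = -2 + ((z + g) + z) = -2 + ((g + z) + z) = -2 + (g + 2*z) = -2 + g + 2*z)
t = -155 (t = -156 - (-5 - 1*(-4)) = -156 - (-5 + 4) = -156 - 1*(-1) = -156 + 1 = -155)
M(r) = -1/12 (M(r) = (2 - 1)/(-3 - 9) = 1/(-12) = 1*(-1/12) = -1/12)
M(J(6, -3)) - t = -1/12 - 1*(-155) = -1/12 + 155 = 1859/12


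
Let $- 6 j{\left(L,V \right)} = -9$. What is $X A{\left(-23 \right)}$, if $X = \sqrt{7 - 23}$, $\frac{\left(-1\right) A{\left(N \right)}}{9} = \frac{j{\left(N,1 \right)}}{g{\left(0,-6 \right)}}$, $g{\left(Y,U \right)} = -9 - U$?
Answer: $18 i \approx 18.0 i$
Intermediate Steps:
$j{\left(L,V \right)} = \frac{3}{2}$ ($j{\left(L,V \right)} = \left(- \frac{1}{6}\right) \left(-9\right) = \frac{3}{2}$)
$A{\left(N \right)} = \frac{9}{2}$ ($A{\left(N \right)} = - 9 \frac{3}{2 \left(-9 - -6\right)} = - 9 \frac{3}{2 \left(-9 + 6\right)} = - 9 \frac{3}{2 \left(-3\right)} = - 9 \cdot \frac{3}{2} \left(- \frac{1}{3}\right) = \left(-9\right) \left(- \frac{1}{2}\right) = \frac{9}{2}$)
$X = 4 i$ ($X = \sqrt{-16} = 4 i \approx 4.0 i$)
$X A{\left(-23 \right)} = 4 i \frac{9}{2} = 18 i$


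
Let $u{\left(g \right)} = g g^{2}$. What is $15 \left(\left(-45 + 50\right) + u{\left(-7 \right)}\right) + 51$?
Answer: $-5019$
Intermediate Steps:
$u{\left(g \right)} = g^{3}$
$15 \left(\left(-45 + 50\right) + u{\left(-7 \right)}\right) + 51 = 15 \left(\left(-45 + 50\right) + \left(-7\right)^{3}\right) + 51 = 15 \left(5 - 343\right) + 51 = 15 \left(-338\right) + 51 = -5070 + 51 = -5019$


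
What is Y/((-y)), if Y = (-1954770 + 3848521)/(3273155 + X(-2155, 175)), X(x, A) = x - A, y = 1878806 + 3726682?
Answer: -1893751/18334570287600 ≈ -1.0329e-7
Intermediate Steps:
y = 5605488
Y = 1893751/3270825 (Y = (-1954770 + 3848521)/(3273155 + (-2155 - 1*175)) = 1893751/(3273155 + (-2155 - 175)) = 1893751/(3273155 - 2330) = 1893751/3270825 ≈ 0.57898)
Y/((-y)) = 1893751/(3270825*((-1*5605488))) = (1893751/3270825)/(-5605488) = (1893751/3270825)*(-1/5605488) = -1893751/18334570287600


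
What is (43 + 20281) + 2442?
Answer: 22766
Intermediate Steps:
(43 + 20281) + 2442 = 20324 + 2442 = 22766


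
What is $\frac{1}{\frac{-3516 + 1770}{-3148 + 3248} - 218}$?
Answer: $- \frac{50}{11773} \approx -0.004247$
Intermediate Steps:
$\frac{1}{\frac{-3516 + 1770}{-3148 + 3248} - 218} = \frac{1}{- \frac{1746}{100} - 218} = \frac{1}{\left(-1746\right) \frac{1}{100} - 218} = \frac{1}{- \frac{873}{50} - 218} = \frac{1}{- \frac{11773}{50}} = - \frac{50}{11773}$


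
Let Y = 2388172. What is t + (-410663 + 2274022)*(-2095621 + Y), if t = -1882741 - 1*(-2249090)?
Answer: 545127905158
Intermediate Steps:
t = 366349 (t = -1882741 + 2249090 = 366349)
t + (-410663 + 2274022)*(-2095621 + Y) = 366349 + (-410663 + 2274022)*(-2095621 + 2388172) = 366349 + 1863359*292551 = 366349 + 545127538809 = 545127905158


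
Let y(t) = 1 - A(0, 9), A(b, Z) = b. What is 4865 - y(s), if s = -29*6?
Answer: 4864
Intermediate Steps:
s = -174
y(t) = 1 (y(t) = 1 - 1*0 = 1 + 0 = 1)
4865 - y(s) = 4865 - 1*1 = 4865 - 1 = 4864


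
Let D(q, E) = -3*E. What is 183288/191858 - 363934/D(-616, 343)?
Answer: 35006126362/98710941 ≈ 354.63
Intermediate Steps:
183288/191858 - 363934/D(-616, 343) = 183288/191858 - 363934/((-3*343)) = 183288*(1/191858) - 363934/(-1029) = 91644/95929 - 363934*(-1/1029) = 91644/95929 + 363934/1029 = 35006126362/98710941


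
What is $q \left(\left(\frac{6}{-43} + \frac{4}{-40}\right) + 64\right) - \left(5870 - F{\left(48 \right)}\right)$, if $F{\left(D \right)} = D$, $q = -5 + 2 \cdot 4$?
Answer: $- \frac{2421209}{430} \approx -5630.7$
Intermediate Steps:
$q = 3$ ($q = -5 + 8 = 3$)
$q \left(\left(\frac{6}{-43} + \frac{4}{-40}\right) + 64\right) - \left(5870 - F{\left(48 \right)}\right) = 3 \left(\left(\frac{6}{-43} + \frac{4}{-40}\right) + 64\right) - \left(5870 - 48\right) = 3 \left(\left(6 \left(- \frac{1}{43}\right) + 4 \left(- \frac{1}{40}\right)\right) + 64\right) - \left(5870 - 48\right) = 3 \left(\left(- \frac{6}{43} - \frac{1}{10}\right) + 64\right) - 5822 = 3 \left(- \frac{103}{430} + 64\right) - 5822 = 3 \cdot \frac{27417}{430} - 5822 = \frac{82251}{430} - 5822 = - \frac{2421209}{430}$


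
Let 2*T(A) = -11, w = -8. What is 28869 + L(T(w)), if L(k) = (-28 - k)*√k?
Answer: 28869 - 45*I*√22/4 ≈ 28869.0 - 52.767*I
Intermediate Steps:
T(A) = -11/2 (T(A) = (½)*(-11) = -11/2)
L(k) = √k*(-28 - k)
28869 + L(T(w)) = 28869 + √(-11/2)*(-28 - 1*(-11/2)) = 28869 + (I*√22/2)*(-28 + 11/2) = 28869 + (I*√22/2)*(-45/2) = 28869 - 45*I*√22/4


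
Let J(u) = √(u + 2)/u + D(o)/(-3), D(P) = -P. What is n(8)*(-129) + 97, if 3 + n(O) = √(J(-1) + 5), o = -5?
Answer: 484 - 43*√21 ≈ 286.95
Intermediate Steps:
J(u) = -5/3 + √(2 + u)/u (J(u) = √(u + 2)/u - 1*(-5)/(-3) = √(2 + u)/u + 5*(-⅓) = √(2 + u)/u - 5/3 = -5/3 + √(2 + u)/u)
n(O) = -3 + √21/3 (n(O) = -3 + √((-5/3 + √(2 - 1)/(-1)) + 5) = -3 + √((-5/3 - √1) + 5) = -3 + √((-5/3 - 1*1) + 5) = -3 + √((-5/3 - 1) + 5) = -3 + √(-8/3 + 5) = -3 + √(7/3) = -3 + √21/3)
n(8)*(-129) + 97 = (-3 + √21/3)*(-129) + 97 = (387 - 43*√21) + 97 = 484 - 43*√21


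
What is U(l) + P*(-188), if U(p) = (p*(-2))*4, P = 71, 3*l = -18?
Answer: -13300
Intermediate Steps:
l = -6 (l = (1/3)*(-18) = -6)
U(p) = -8*p (U(p) = -2*p*4 = -8*p)
U(l) + P*(-188) = -8*(-6) + 71*(-188) = 48 - 13348 = -13300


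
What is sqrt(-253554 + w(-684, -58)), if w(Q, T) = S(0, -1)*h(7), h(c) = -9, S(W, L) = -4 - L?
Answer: I*sqrt(253527) ≈ 503.51*I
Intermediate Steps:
w(Q, T) = 27 (w(Q, T) = (-4 - 1*(-1))*(-9) = (-4 + 1)*(-9) = -3*(-9) = 27)
sqrt(-253554 + w(-684, -58)) = sqrt(-253554 + 27) = sqrt(-253527) = I*sqrt(253527)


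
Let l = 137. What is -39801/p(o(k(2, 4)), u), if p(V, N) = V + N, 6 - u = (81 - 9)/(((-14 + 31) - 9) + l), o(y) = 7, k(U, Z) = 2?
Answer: -5771145/1813 ≈ -3183.2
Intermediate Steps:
u = 798/145 (u = 6 - (81 - 9)/(((-14 + 31) - 9) + 137) = 6 - 72/((17 - 9) + 137) = 6 - 72/(8 + 137) = 6 - 72/145 = 798/145 ≈ 5.5034)
p(V, N) = N + V
-39801/p(o(k(2, 4)), u) = -39801/(798/145 + 7) = -39801/1813/145 = -39801*145/1813 = -5771145/1813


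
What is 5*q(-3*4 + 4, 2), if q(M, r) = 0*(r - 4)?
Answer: 0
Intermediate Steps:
q(M, r) = 0 (q(M, r) = 0*(-4 + r) = 0)
5*q(-3*4 + 4, 2) = 5*0 = 0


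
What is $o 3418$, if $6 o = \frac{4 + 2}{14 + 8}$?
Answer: $\frac{1709}{11} \approx 155.36$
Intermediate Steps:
$o = \frac{1}{22}$ ($o = \frac{\left(4 + 2\right) \frac{1}{14 + 8}}{6} = \frac{6 \cdot \frac{1}{22}}{6} = \frac{1}{6} \cdot \frac{3}{11} = \frac{1}{22} \approx 0.045455$)
$o 3418 = \frac{1}{22} \cdot 3418 = \frac{1709}{11}$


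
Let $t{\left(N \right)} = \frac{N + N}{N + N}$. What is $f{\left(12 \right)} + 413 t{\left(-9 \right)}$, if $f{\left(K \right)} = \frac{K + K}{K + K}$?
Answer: $414$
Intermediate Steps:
$t{\left(N \right)} = 1$ ($t{\left(N \right)} = \frac{2 N}{2 N} = 2 N \frac{1}{2 N} = 1$)
$f{\left(K \right)} = 1$ ($f{\left(K \right)} = \frac{2 K}{2 K} = 2 K \frac{1}{2 K} = 1$)
$f{\left(12 \right)} + 413 t{\left(-9 \right)} = 1 + 413 \cdot 1 = 1 + 413 = 414$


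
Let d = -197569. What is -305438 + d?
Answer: -503007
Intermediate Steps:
-305438 + d = -305438 - 197569 = -503007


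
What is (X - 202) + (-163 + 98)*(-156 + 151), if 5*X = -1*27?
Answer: 588/5 ≈ 117.60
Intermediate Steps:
X = -27/5 (X = (-1*27)/5 = (⅕)*(-27) = -27/5 ≈ -5.4000)
(X - 202) + (-163 + 98)*(-156 + 151) = (-27/5 - 202) + (-163 + 98)*(-156 + 151) = -1037/5 - 65*(-5) = -1037/5 + 325 = 588/5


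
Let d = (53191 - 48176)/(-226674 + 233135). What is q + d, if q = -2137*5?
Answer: -69030770/6461 ≈ -10684.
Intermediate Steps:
q = -10685
d = 5015/6461 ≈ 0.77620
q + d = -10685 + 5015/6461 = -69030770/6461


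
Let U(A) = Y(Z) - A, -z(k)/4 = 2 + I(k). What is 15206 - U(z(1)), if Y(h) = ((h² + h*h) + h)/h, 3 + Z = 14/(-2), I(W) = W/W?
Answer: 15213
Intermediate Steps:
I(W) = 1
Z = -10 (Z = -3 + 14/(-2) = -3 + 14*(-½) = -3 - 7 = -10)
z(k) = -12 (z(k) = -4*(2 + 1) = -4*3 = -12)
Y(h) = (h + 2*h²)/h (Y(h) = ((h² + h²) + h)/h = (2*h² + h)/h = (h + 2*h²)/h)
U(A) = -19 - A (U(A) = (1 + 2*(-10)) - A = (1 - 20) - A = -19 - A)
15206 - U(z(1)) = 15206 - (-19 - 1*(-12)) = 15206 - (-19 + 12) = 15206 - 1*(-7) = 15206 + 7 = 15213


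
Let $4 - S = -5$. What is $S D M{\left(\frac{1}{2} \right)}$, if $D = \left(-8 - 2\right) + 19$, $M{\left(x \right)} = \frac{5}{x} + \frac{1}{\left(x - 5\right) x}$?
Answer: $774$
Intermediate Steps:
$M{\left(x \right)} = \frac{5}{x} + \frac{1}{x \left(-5 + x\right)}$ ($M{\left(x \right)} = \frac{5}{x} + \frac{1}{\left(-5 + x\right) x} = \frac{5}{x} + \frac{1}{x \left(-5 + x\right)}$)
$D = 9$ ($D = -10 + 19 = 9$)
$S = 9$ ($S = 4 - -5 = 4 + 5 = 9$)
$S D M{\left(\frac{1}{2} \right)} = 9 \cdot 9 \frac{-24 + \frac{5}{2}}{\frac{1}{2} \left(-5 + \frac{1}{2}\right)} = 81 \frac{\frac{1}{\frac{1}{2}} \left(-24 + 5 \cdot \frac{1}{2}\right)}{-5 + \frac{1}{2}} = 81 \frac{2 \left(-24 + \frac{5}{2}\right)}{- \frac{9}{2}} = 81 \cdot 2 \left(- \frac{2}{9}\right) \left(- \frac{43}{2}\right) = 81 \cdot \frac{86}{9} = 774$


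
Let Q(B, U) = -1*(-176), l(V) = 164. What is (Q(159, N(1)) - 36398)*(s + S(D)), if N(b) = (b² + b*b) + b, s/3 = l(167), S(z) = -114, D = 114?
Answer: -13691916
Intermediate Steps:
s = 492 (s = 3*164 = 492)
N(b) = b + 2*b² (N(b) = (b² + b²) + b = 2*b² + b = b + 2*b²)
Q(B, U) = 176
(Q(159, N(1)) - 36398)*(s + S(D)) = (176 - 36398)*(492 - 114) = -36222*378 = -13691916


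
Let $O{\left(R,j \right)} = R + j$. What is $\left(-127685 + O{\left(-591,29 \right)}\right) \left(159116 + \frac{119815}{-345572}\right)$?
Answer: $- \frac{7051778581626639}{345572} \approx -2.0406 \cdot 10^{10}$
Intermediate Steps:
$\left(-127685 + O{\left(-591,29 \right)}\right) \left(159116 + \frac{119815}{-345572}\right) = \left(-127685 + \left(-591 + 29\right)\right) \left(159116 + \frac{119815}{-345572}\right) = \left(-127685 - 562\right) \left(159116 + 119815 \left(- \frac{1}{345572}\right)\right) = - 128247 \left(159116 - \frac{119815}{345572}\right) = \left(-128247\right) \frac{54985914537}{345572} = - \frac{7051778581626639}{345572}$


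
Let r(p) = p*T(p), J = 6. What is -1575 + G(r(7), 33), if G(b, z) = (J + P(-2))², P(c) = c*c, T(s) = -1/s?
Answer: -1475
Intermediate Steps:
P(c) = c²
r(p) = -1 (r(p) = p*(-1/p) = -1)
G(b, z) = 100 (G(b, z) = (6 + (-2)²)² = (6 + 4)² = 10² = 100)
-1575 + G(r(7), 33) = -1575 + 100 = -1475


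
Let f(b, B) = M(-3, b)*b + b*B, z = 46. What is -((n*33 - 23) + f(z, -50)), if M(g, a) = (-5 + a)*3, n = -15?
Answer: -2840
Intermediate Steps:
M(g, a) = -15 + 3*a
f(b, B) = B*b + b*(-15 + 3*b) (f(b, B) = (-15 + 3*b)*b + b*B = b*(-15 + 3*b) + B*b = B*b + b*(-15 + 3*b))
-((n*33 - 23) + f(z, -50)) = -((-15*33 - 23) + 46*(-15 - 50 + 3*46)) = -((-495 - 23) + 46*(-15 - 50 + 138)) = -(-518 + 46*73) = -(-518 + 3358) = -1*2840 = -2840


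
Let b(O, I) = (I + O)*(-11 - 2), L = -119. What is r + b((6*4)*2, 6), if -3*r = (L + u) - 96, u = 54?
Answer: -1945/3 ≈ -648.33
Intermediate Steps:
b(O, I) = -13*I - 13*O (b(O, I) = (I + O)*(-13) = -13*I - 13*O)
r = 161/3 (r = -((-119 + 54) - 96)/3 = -(-65 - 96)/3 = -1/3*(-161) = 161/3 ≈ 53.667)
r + b((6*4)*2, 6) = 161/3 + (-13*6 - 13*6*4*2) = 161/3 + (-78 - 312*2) = 161/3 + (-78 - 13*48) = 161/3 + (-78 - 624) = 161/3 - 702 = -1945/3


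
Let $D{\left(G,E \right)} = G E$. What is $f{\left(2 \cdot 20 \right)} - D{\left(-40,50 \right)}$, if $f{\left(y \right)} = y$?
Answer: $2040$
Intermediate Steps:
$D{\left(G,E \right)} = E G$
$f{\left(2 \cdot 20 \right)} - D{\left(-40,50 \right)} = 2 \cdot 20 - 50 \left(-40\right) = 40 - -2000 = 40 + 2000 = 2040$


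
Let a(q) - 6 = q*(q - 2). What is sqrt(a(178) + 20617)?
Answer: sqrt(51951) ≈ 227.93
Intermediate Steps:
a(q) = 6 + q*(-2 + q) (a(q) = 6 + q*(q - 2) = 6 + q*(-2 + q))
sqrt(a(178) + 20617) = sqrt((6 + 178**2 - 2*178) + 20617) = sqrt((6 + 31684 - 356) + 20617) = sqrt(31334 + 20617) = sqrt(51951)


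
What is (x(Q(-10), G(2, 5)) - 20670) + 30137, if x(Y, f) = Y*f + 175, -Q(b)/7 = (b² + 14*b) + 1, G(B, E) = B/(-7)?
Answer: 9564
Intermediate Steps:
G(B, E) = -B/7 (G(B, E) = B*(-⅐) = -B/7)
Q(b) = -7 - 98*b - 7*b² (Q(b) = -7*((b² + 14*b) + 1) = -7*(1 + b² + 14*b) = -7 - 98*b - 7*b²)
x(Y, f) = 175 + Y*f
(x(Q(-10), G(2, 5)) - 20670) + 30137 = ((175 + (-7 - 98*(-10) - 7*(-10)²)*(-⅐*2)) - 20670) + 30137 = ((175 + (-7 + 980 - 7*100)*(-2/7)) - 20670) + 30137 = ((175 + (-7 + 980 - 700)*(-2/7)) - 20670) + 30137 = ((175 + 273*(-2/7)) - 20670) + 30137 = ((175 - 78) - 20670) + 30137 = (97 - 20670) + 30137 = -20573 + 30137 = 9564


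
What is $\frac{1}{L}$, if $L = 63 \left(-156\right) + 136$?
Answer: $- \frac{1}{9692} \approx -0.00010318$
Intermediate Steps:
$L = -9692$ ($L = -9828 + 136 = -9692$)
$\frac{1}{L} = \frac{1}{-9692} = - \frac{1}{9692}$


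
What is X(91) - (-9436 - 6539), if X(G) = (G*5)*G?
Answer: 57380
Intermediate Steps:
X(G) = 5*G**2 (X(G) = (5*G)*G = 5*G**2)
X(91) - (-9436 - 6539) = 5*91**2 - (-9436 - 6539) = 5*8281 - 1*(-15975) = 41405 + 15975 = 57380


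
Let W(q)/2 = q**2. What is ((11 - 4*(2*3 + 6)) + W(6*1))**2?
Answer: 1225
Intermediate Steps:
W(q) = 2*q**2
((11 - 4*(2*3 + 6)) + W(6*1))**2 = ((11 - 4*(2*3 + 6)) + 2*(6*1)**2)**2 = ((11 - 4*(6 + 6)) + 2*6**2)**2 = ((11 - 4*12) + 2*36)**2 = ((11 - 48) + 72)**2 = (-37 + 72)**2 = 35**2 = 1225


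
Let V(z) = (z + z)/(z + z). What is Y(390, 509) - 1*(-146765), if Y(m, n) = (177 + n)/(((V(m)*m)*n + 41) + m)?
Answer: 29197576551/198941 ≈ 1.4677e+5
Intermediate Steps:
V(z) = 1 (V(z) = (2*z)/((2*z)) = (2*z)*(1/(2*z)) = 1)
Y(m, n) = (177 + n)/(41 + m + m*n) (Y(m, n) = (177 + n)/(((1*m)*n + 41) + m) = (177 + n)/((m*n + 41) + m) = (177 + n)/((41 + m*n) + m) = (177 + n)/(41 + m + m*n))
Y(390, 509) - 1*(-146765) = (177 + 509)/(41 + 390 + 390*509) - 1*(-146765) = 686/(41 + 390 + 198510) + 146765 = 686/198941 + 146765 = 29197576551/198941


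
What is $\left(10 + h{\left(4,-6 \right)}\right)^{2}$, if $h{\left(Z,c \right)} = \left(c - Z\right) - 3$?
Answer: $9$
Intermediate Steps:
$h{\left(Z,c \right)} = -3 + c - Z$
$\left(10 + h{\left(4,-6 \right)}\right)^{2} = \left(10 - 13\right)^{2} = \left(-3\right)^{2} = 9$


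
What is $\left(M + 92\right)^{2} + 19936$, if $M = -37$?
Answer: $22961$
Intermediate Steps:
$\left(M + 92\right)^{2} + 19936 = \left(-37 + 92\right)^{2} + 19936 = 55^{2} + 19936 = 3025 + 19936 = 22961$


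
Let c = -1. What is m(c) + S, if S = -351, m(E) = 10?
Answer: -341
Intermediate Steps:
m(c) + S = 10 - 351 = -341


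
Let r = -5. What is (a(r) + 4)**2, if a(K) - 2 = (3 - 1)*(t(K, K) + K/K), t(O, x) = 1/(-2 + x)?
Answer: 2916/49 ≈ 59.510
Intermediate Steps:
a(K) = 4 + 2/(-2 + K) (a(K) = 2 + (3 - 1)*(1/(-2 + K) + K/K) = 2 + 2*(1/(-2 + K) + 1) = 2 + 2*(1 + 1/(-2 + K)) = 2 + (2 + 2/(-2 + K)) = 4 + 2/(-2 + K))
(a(r) + 4)**2 = (2*(-3 + 2*(-5))/(-2 - 5) + 4)**2 = (2*(-3 - 10)/(-7) + 4)**2 = (2*(-1/7)*(-13) + 4)**2 = (26/7 + 4)**2 = (54/7)**2 = 2916/49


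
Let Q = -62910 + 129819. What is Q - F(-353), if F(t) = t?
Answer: 67262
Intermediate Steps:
Q = 66909
Q - F(-353) = 66909 - 1*(-353) = 66909 + 353 = 67262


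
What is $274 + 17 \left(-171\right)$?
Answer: $-2633$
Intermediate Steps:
$274 + 17 \left(-171\right) = 274 - 2907 = -2633$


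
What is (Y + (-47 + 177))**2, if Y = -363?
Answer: 54289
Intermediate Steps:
(Y + (-47 + 177))**2 = (-363 + (-47 + 177))**2 = (-363 + 130)**2 = (-233)**2 = 54289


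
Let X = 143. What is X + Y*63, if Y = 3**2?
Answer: 710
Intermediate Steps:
Y = 9
X + Y*63 = 143 + 9*63 = 143 + 567 = 710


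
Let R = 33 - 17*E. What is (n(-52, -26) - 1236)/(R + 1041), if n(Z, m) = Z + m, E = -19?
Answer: -1314/1397 ≈ -0.94059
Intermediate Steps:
R = 356 (R = 33 - 17*(-19) = 33 + 323 = 356)
(n(-52, -26) - 1236)/(R + 1041) = ((-52 - 26) - 1236)/(356 + 1041) = (-78 - 1236)/1397 = -1314*1/1397 = -1314/1397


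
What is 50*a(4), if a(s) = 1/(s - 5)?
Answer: -50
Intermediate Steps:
a(s) = 1/(-5 + s)
50*a(4) = 50/(-5 + 4) = 50/(-1) = 50*(-1) = -50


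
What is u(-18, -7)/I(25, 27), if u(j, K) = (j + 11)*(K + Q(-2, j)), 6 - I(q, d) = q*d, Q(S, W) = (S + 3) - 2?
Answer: -56/669 ≈ -0.083707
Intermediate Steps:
Q(S, W) = 1 + S (Q(S, W) = (3 + S) - 2 = 1 + S)
I(q, d) = 6 - d*q (I(q, d) = 6 - q*d = 6 - d*q)
u(j, K) = (-1 + K)*(11 + j) (u(j, K) = (j + 11)*(K + (1 - 2)) = (11 + j)*(K - 1) = (11 + j)*(-1 + K) = (-1 + K)*(11 + j))
u(-18, -7)/I(25, 27) = (-11 - 1*(-18) + 11*(-7) - 7*(-18))/(6 - 1*27*25) = (-11 + 18 - 77 + 126)/(6 - 675) = 56/(-669) = 56*(-1/669) = -56/669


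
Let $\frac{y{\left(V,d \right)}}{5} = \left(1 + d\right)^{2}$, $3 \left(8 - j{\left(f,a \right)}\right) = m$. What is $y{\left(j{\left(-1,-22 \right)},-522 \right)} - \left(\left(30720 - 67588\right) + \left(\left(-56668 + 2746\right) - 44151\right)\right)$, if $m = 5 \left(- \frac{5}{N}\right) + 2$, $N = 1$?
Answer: $1492146$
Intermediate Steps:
$m = -23$ ($m = 5 \left(- \frac{5}{1}\right) + 2 = 5 \left(\left(-5\right) 1\right) + 2 = 5 \left(-5\right) + 2 = -25 + 2 = -23$)
$j{\left(f,a \right)} = \frac{47}{3}$ ($j{\left(f,a \right)} = 8 - - \frac{23}{3} = 8 + \frac{23}{3} = \frac{47}{3}$)
$y{\left(V,d \right)} = 5 \left(1 + d\right)^{2}$
$y{\left(j{\left(-1,-22 \right)},-522 \right)} - \left(\left(30720 - 67588\right) + \left(\left(-56668 + 2746\right) - 44151\right)\right) = 5 \left(1 - 522\right)^{2} - \left(\left(30720 - 67588\right) + \left(\left(-56668 + 2746\right) - 44151\right)\right) = 5 \left(-521\right)^{2} - \left(-36868 - 98073\right) = 5 \cdot 271441 - \left(-36868 - 98073\right) = 1357205 - -134941 = 1357205 + 134941 = 1492146$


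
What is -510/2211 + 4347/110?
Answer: 289549/7370 ≈ 39.288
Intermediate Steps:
-510/2211 + 4347/110 = -510*1/2211 + 4347*(1/110) = -170/737 + 4347/110 = 289549/7370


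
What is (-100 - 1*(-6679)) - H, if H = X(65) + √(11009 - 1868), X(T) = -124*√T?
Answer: 6579 - √9141 + 124*√65 ≈ 7483.1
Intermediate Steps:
H = √9141 - 124*√65 (H = -124*√65 + √(11009 - 1868) = -124*√65 + √9141 = √9141 - 124*√65 ≈ -904.11)
(-100 - 1*(-6679)) - H = (-100 - 1*(-6679)) - (√9141 - 124*√65) = (-100 + 6679) + (-√9141 + 124*√65) = 6579 + (-√9141 + 124*√65) = 6579 - √9141 + 124*√65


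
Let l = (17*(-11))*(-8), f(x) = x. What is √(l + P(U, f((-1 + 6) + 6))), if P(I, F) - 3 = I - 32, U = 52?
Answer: 7*√31 ≈ 38.974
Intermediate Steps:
P(I, F) = -29 + I (P(I, F) = 3 + (I - 32) = 3 + (-32 + I) = -29 + I)
l = 1496 (l = -187*(-8) = 1496)
√(l + P(U, f((-1 + 6) + 6))) = √(1496 + (-29 + 52)) = √(1496 + 23) = √1519 = 7*√31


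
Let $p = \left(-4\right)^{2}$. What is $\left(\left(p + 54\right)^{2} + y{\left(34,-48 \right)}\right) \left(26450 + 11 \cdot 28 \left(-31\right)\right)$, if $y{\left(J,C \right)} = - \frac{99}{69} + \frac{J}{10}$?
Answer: $\frac{9528096852}{115} \approx 8.2853 \cdot 10^{7}$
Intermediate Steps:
$y{\left(J,C \right)} = - \frac{33}{23} + \frac{J}{10}$ ($y{\left(J,C \right)} = \left(-99\right) \frac{1}{69} + J \frac{1}{10} = - \frac{33}{23} + \frac{J}{10}$)
$p = 16$
$\left(\left(p + 54\right)^{2} + y{\left(34,-48 \right)}\right) \left(26450 + 11 \cdot 28 \left(-31\right)\right) = \left(\left(16 + 54\right)^{2} + \left(- \frac{33}{23} + \frac{1}{10} \cdot 34\right)\right) \left(26450 + 11 \cdot 28 \left(-31\right)\right) = \left(70^{2} + \left(- \frac{33}{23} + \frac{17}{5}\right)\right) \left(26450 + 308 \left(-31\right)\right) = \left(4900 + \frac{226}{115}\right) \left(26450 - 9548\right) = \frac{563726}{115} \cdot 16902 = \frac{9528096852}{115}$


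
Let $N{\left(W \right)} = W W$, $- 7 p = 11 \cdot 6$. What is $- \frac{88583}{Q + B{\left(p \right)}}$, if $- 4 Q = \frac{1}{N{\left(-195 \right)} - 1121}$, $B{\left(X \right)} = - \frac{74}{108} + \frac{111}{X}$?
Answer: $\frac{3883651634016}{546179497} \approx 7110.6$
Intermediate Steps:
$p = - \frac{66}{7}$ ($p = - \frac{11 \cdot 6}{7} = \left(- \frac{1}{7}\right) 66 = - \frac{66}{7} \approx -9.4286$)
$B{\left(X \right)} = - \frac{37}{54} + \frac{111}{X}$ ($B{\left(X \right)} = \left(-74\right) \frac{1}{108} + \frac{111}{X} = - \frac{37}{54} + \frac{111}{X}$)
$N{\left(W \right)} = W^{2}$
$Q = - \frac{1}{147616}$ ($Q = - \frac{1}{4 \left(\left(-195\right)^{2} - 1121\right)} = - \frac{1}{4 \left(38025 - 1121\right)} = - \frac{1}{4 \cdot 36904} = \left(- \frac{1}{4}\right) \frac{1}{36904} = - \frac{1}{147616} \approx -6.7743 \cdot 10^{-6}$)
$- \frac{88583}{Q + B{\left(p \right)}} = - \frac{88583}{- \frac{1}{147616} + \left(- \frac{37}{54} + \frac{111}{- \frac{66}{7}}\right)} = - \frac{88583}{- \frac{1}{147616} + \left(- \frac{37}{54} + 111 \left(- \frac{7}{66}\right)\right)} = - \frac{88583}{- \frac{1}{147616} - \frac{3700}{297}} = - \frac{88583}{- \frac{546179497}{43841952}} = \left(-88583\right) \left(- \frac{43841952}{546179497}\right) = \frac{3883651634016}{546179497}$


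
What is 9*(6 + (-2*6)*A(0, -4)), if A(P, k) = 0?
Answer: 54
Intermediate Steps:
9*(6 + (-2*6)*A(0, -4)) = 9*(6 - 2*6*0) = 9*(6 - 12*0) = 9*(6 + 0) = 9*6 = 54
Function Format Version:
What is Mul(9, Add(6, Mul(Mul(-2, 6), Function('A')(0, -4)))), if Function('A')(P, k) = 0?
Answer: 54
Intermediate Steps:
Mul(9, Add(6, Mul(Mul(-2, 6), Function('A')(0, -4)))) = Mul(9, Add(6, Mul(Mul(-2, 6), 0))) = Mul(9, Add(6, Mul(-12, 0))) = Mul(9, Add(6, 0)) = Mul(9, 6) = 54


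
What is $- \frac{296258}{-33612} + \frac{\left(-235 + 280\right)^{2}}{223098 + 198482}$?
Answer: $\frac{6248225597}{708507348} \approx 8.8189$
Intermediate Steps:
$- \frac{296258}{-33612} + \frac{\left(-235 + 280\right)^{2}}{223098 + 198482} = \left(-296258\right) \left(- \frac{1}{33612}\right) + \frac{45^{2}}{421580} = \frac{148129}{16806} + 2025 \cdot \frac{1}{421580} = \frac{148129}{16806} + \frac{405}{84316} = \frac{6248225597}{708507348}$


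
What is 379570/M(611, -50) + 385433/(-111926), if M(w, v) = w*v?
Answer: -5425872997/341933930 ≈ -15.868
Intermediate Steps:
M(w, v) = v*w
379570/M(611, -50) + 385433/(-111926) = 379570/((-50*611)) + 385433/(-111926) = 379570/(-30550) + 385433*(-1/111926) = 379570*(-1/30550) - 385433/111926 = -37957/3055 - 385433/111926 = -5425872997/341933930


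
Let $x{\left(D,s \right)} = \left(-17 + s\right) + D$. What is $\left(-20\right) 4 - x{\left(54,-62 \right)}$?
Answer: $-55$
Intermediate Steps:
$x{\left(D,s \right)} = -17 + D + s$
$\left(-20\right) 4 - x{\left(54,-62 \right)} = \left(-20\right) 4 - \left(-17 + 54 - 62\right) = -80 - -25 = -80 + 25 = -55$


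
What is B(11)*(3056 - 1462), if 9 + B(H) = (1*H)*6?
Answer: 90858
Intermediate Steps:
B(H) = -9 + 6*H (B(H) = -9 + (1*H)*6 = -9 + H*6 = -9 + 6*H)
B(11)*(3056 - 1462) = (-9 + 6*11)*(3056 - 1462) = (-9 + 66)*1594 = 57*1594 = 90858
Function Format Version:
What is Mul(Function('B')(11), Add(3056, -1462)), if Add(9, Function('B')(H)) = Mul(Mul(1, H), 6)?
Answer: 90858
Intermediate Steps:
Function('B')(H) = Add(-9, Mul(6, H)) (Function('B')(H) = Add(-9, Mul(Mul(1, H), 6)) = Add(-9, Mul(H, 6)) = Add(-9, Mul(6, H)))
Mul(Function('B')(11), Add(3056, -1462)) = Mul(Add(-9, Mul(6, 11)), Add(3056, -1462)) = Mul(Add(-9, 66), 1594) = Mul(57, 1594) = 90858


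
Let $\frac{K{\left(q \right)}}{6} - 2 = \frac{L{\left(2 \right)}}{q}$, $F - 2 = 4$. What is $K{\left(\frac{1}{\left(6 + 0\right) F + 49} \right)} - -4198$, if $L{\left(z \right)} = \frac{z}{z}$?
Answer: $4720$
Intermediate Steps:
$L{\left(z \right)} = 1$
$F = 6$ ($F = 2 + 4 = 6$)
$K{\left(q \right)} = 12 + \frac{6}{q}$ ($K{\left(q \right)} = 12 + 6 \cdot 1 \frac{1}{q} = 12 + \frac{6}{q}$)
$K{\left(\frac{1}{\left(6 + 0\right) F + 49} \right)} - -4198 = \left(12 + \frac{6}{\frac{1}{\left(6 + 0\right) 6 + 49}}\right) - -4198 = \left(12 + \frac{6}{\frac{1}{6 \cdot 6 + 49}}\right) + 4198 = \left(12 + \frac{6}{\frac{1}{36 + 49}}\right) + 4198 = \left(12 + \frac{6}{\frac{1}{85}}\right) + 4198 = \left(12 + 6 \frac{1}{\frac{1}{85}}\right) + 4198 = \left(12 + 6 \cdot 85\right) + 4198 = \left(12 + 510\right) + 4198 = 522 + 4198 = 4720$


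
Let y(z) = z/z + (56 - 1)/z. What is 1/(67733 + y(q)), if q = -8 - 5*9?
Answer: 53/3589847 ≈ 1.4764e-5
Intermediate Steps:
q = -53 (q = -8 - 45 = -53)
y(z) = 1 + 55/z
1/(67733 + y(q)) = 1/(67733 + (55 - 53)/(-53)) = 1/(67733 - 1/53*2) = 1/(67733 - 2/53) = 1/(3589847/53) = 53/3589847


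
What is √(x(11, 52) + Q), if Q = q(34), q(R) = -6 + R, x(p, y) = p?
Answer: √39 ≈ 6.2450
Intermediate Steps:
Q = 28 (Q = -6 + 34 = 28)
√(x(11, 52) + Q) = √(11 + 28) = √39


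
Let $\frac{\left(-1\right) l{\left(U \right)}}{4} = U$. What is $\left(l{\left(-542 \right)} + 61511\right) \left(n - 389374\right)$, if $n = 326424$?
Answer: $-4008593050$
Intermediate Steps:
$l{\left(U \right)} = - 4 U$
$\left(l{\left(-542 \right)} + 61511\right) \left(n - 389374\right) = \left(\left(-4\right) \left(-542\right) + 61511\right) \left(326424 - 389374\right) = \left(2168 + 61511\right) \left(-62950\right) = 63679 \left(-62950\right) = -4008593050$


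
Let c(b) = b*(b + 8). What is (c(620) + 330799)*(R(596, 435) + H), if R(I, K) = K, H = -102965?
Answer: -73837902270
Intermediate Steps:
c(b) = b*(8 + b)
(c(620) + 330799)*(R(596, 435) + H) = (620*(8 + 620) + 330799)*(435 - 102965) = (620*628 + 330799)*(-102530) = (389360 + 330799)*(-102530) = 720159*(-102530) = -73837902270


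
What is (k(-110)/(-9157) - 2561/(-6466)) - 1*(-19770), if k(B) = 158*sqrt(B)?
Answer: 127835381/6466 - 158*I*sqrt(110)/9157 ≈ 19770.0 - 0.18097*I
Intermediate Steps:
(k(-110)/(-9157) - 2561/(-6466)) - 1*(-19770) = ((158*sqrt(-110))/(-9157) - 2561/(-6466)) - 1*(-19770) = ((158*(I*sqrt(110)))*(-1/9157) - 2561*(-1/6466)) + 19770 = ((158*I*sqrt(110))*(-1/9157) + 2561/6466) + 19770 = (-158*I*sqrt(110)/9157 + 2561/6466) + 19770 = (2561/6466 - 158*I*sqrt(110)/9157) + 19770 = 127835381/6466 - 158*I*sqrt(110)/9157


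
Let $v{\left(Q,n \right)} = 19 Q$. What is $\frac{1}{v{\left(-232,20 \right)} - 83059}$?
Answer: $- \frac{1}{87467} \approx -1.1433 \cdot 10^{-5}$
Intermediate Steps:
$\frac{1}{v{\left(-232,20 \right)} - 83059} = \frac{1}{19 \left(-232\right) - 83059} = \frac{1}{-4408 - 83059} = \frac{1}{-87467} = - \frac{1}{87467}$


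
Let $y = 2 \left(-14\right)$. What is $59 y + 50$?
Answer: $-1602$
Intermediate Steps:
$y = -28$
$59 y + 50 = 59 \left(-28\right) + 50 = -1652 + 50 = -1602$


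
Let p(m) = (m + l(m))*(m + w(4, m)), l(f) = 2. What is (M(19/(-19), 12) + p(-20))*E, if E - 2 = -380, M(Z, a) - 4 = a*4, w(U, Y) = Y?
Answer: -291816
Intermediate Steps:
M(Z, a) = 4 + 4*a (M(Z, a) = 4 + a*4 = 4 + 4*a)
E = -378 (E = 2 - 380 = -378)
p(m) = 2*m*(2 + m) (p(m) = (m + 2)*(m + m) = (2 + m)*(2*m) = 2*m*(2 + m))
(M(19/(-19), 12) + p(-20))*E = ((4 + 4*12) + 2*(-20)*(2 - 20))*(-378) = ((4 + 48) + 2*(-20)*(-18))*(-378) = (52 + 720)*(-378) = 772*(-378) = -291816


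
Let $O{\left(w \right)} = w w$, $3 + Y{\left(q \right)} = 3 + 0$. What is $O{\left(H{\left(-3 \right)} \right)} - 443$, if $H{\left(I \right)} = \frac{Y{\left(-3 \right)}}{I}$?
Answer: $-443$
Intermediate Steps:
$Y{\left(q \right)} = 0$ ($Y{\left(q \right)} = -3 + \left(3 + 0\right) = -3 + 3 = 0$)
$H{\left(I \right)} = 0$ ($H{\left(I \right)} = \frac{0}{I} = 0$)
$O{\left(w \right)} = w^{2}$
$O{\left(H{\left(-3 \right)} \right)} - 443 = 0^{2} - 443 = 0 - 443 = -443$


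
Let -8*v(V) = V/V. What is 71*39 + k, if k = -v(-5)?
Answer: 22153/8 ≈ 2769.1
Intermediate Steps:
v(V) = -1/8 (v(V) = -V/(8*V) = -1/8*1 = -1/8)
k = 1/8 (k = -1*(-1/8) = 1/8 ≈ 0.12500)
71*39 + k = 71*39 + 1/8 = 2769 + 1/8 = 22153/8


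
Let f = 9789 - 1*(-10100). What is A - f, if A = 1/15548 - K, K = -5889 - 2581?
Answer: -177542611/15548 ≈ -11419.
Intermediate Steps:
K = -8470
f = 19889 (f = 9789 + 10100 = 19889)
A = 131691561/15548 (A = 1/15548 - 1*(-8470) = 1/15548 + 8470 = 131691561/15548 ≈ 8470.0)
A - f = 131691561/15548 - 1*19889 = 131691561/15548 - 19889 = -177542611/15548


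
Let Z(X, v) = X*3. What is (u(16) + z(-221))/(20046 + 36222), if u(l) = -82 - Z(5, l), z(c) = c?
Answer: -53/9378 ≈ -0.0056515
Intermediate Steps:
Z(X, v) = 3*X
u(l) = -97 (u(l) = -82 - 3*5 = -82 - 1*15 = -82 - 15 = -97)
(u(16) + z(-221))/(20046 + 36222) = (-97 - 221)/(20046 + 36222) = -318/56268 = -318*1/56268 = -53/9378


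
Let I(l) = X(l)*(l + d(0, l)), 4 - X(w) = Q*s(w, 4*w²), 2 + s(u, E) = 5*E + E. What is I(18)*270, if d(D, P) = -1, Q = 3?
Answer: -107029620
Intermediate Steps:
s(u, E) = -2 + 6*E (s(u, E) = -2 + (5*E + E) = -2 + 6*E)
X(w) = 10 - 72*w² (X(w) = 4 - 3*(-2 + 6*(4*w²)) = 4 - 3*(-2 + 24*w²) = 4 - (-6 + 72*w²) = 4 + (6 - 72*w²) = 10 - 72*w²)
I(l) = (-1 + l)*(10 - 72*l²) (I(l) = (10 - 72*l²)*(l - 1) = (10 - 72*l²)*(-1 + l) = (-1 + l)*(10 - 72*l²))
I(18)*270 = -2*(-1 + 18)*(-5 + 36*18²)*270 = -2*17*(-5 + 36*324)*270 = -2*17*(-5 + 11664)*270 = -2*17*11659*270 = -396406*270 = -107029620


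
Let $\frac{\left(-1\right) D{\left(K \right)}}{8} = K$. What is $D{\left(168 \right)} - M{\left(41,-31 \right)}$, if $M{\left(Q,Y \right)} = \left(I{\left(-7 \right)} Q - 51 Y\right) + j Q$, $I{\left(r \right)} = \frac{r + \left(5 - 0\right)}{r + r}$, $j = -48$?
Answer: $- \frac{6740}{7} \approx -962.86$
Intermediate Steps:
$I{\left(r \right)} = \frac{5 + r}{2 r}$ ($I{\left(r \right)} = \frac{r + \left(5 + 0\right)}{2 r} = \left(r + 5\right) \frac{1}{2 r} = \left(5 + r\right) \frac{1}{2 r} = \frac{5 + r}{2 r}$)
$D{\left(K \right)} = - 8 K$
$M{\left(Q,Y \right)} = - 51 Y - \frac{335 Q}{7}$ ($M{\left(Q,Y \right)} = \left(\frac{5 - 7}{2 \left(-7\right)} Q - 51 Y\right) - 48 Q = \left(\frac{1}{2} \left(- \frac{1}{7}\right) \left(-2\right) Q - 51 Y\right) - 48 Q = \left(\frac{Q}{7} - 51 Y\right) - 48 Q = \left(- 51 Y + \frac{Q}{7}\right) - 48 Q = - 51 Y - \frac{335 Q}{7}$)
$D{\left(168 \right)} - M{\left(41,-31 \right)} = \left(-8\right) 168 - \left(\left(-51\right) \left(-31\right) - \frac{13735}{7}\right) = -1344 - \left(1581 - \frac{13735}{7}\right) = -1344 - - \frac{2668}{7} = -1344 + \frac{2668}{7} = - \frac{6740}{7}$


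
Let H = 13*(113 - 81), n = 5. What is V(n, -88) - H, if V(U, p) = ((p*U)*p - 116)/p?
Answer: -18803/22 ≈ -854.68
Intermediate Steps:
H = 416 (H = 13*32 = 416)
V(U, p) = (-116 + U*p²)/p (V(U, p) = ((U*p)*p - 116)/p = (U*p² - 116)/p = (-116 + U*p²)/p)
V(n, -88) - H = (-116/(-88) + 5*(-88)) - 1*416 = (-116*(-1/88) - 440) - 416 = (29/22 - 440) - 416 = -9651/22 - 416 = -18803/22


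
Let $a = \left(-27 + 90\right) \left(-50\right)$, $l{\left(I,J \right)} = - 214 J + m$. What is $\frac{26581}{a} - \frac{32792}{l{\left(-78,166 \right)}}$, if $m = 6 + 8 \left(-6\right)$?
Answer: $- \frac{421042523}{56016450} \approx -7.5164$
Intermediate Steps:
$m = -42$ ($m = 6 - 48 = -42$)
$l{\left(I,J \right)} = -42 - 214 J$ ($l{\left(I,J \right)} = - 214 J - 42 = -42 - 214 J$)
$a = -3150$ ($a = 63 \left(-50\right) = -3150$)
$\frac{26581}{a} - \frac{32792}{l{\left(-78,166 \right)}} = \frac{26581}{-3150} - \frac{32792}{-42 - 35524} = 26581 \left(- \frac{1}{3150}\right) - \frac{32792}{-42 - 35524} = - \frac{26581}{3150} - \frac{32792}{-35566} = - \frac{26581}{3150} - - \frac{16396}{17783} = - \frac{26581}{3150} + \frac{16396}{17783} = - \frac{421042523}{56016450}$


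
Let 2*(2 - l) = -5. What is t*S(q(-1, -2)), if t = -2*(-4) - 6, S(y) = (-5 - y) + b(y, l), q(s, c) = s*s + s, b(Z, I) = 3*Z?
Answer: -10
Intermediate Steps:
l = 9/2 (l = 2 - ½*(-5) = 2 + 5/2 = 9/2 ≈ 4.5000)
q(s, c) = s + s² (q(s, c) = s² + s = s + s²)
S(y) = -5 + 2*y (S(y) = (-5 - y) + 3*y = -5 + 2*y)
t = 2 (t = 8 - 6 = 2)
t*S(q(-1, -2)) = 2*(-5 + 2*(-(1 - 1))) = 2*(-5 + 2*(-1*0)) = 2*(-5 + 2*0) = 2*(-5 + 0) = 2*(-5) = -10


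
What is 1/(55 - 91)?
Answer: -1/36 ≈ -0.027778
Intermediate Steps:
1/(55 - 91) = 1/(-36) = -1/36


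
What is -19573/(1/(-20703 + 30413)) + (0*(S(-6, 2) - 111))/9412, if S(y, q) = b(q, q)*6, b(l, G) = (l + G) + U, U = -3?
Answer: -190053830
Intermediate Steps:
b(l, G) = -3 + G + l (b(l, G) = (l + G) - 3 = (G + l) - 3 = -3 + G + l)
S(y, q) = -18 + 12*q (S(y, q) = (-3 + q + q)*6 = (-3 + 2*q)*6 = -18 + 12*q)
-19573/(1/(-20703 + 30413)) + (0*(S(-6, 2) - 111))/9412 = -19573/(1/(-20703 + 30413)) + (0*((-18 + 12*2) - 111))/9412 = -19573/(1/9710) + (0*((-18 + 24) - 111))*(1/9412) = -19573/1/9710 + (0*(6 - 111))*(1/9412) = -19573*9710 + (0*(-105))*(1/9412) = -190053830 + 0*(1/9412) = -190053830 + 0 = -190053830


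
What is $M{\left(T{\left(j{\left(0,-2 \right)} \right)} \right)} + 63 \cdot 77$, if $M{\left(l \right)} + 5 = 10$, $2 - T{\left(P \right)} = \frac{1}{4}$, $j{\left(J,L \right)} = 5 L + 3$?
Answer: $4856$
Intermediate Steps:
$j{\left(J,L \right)} = 3 + 5 L$
$T{\left(P \right)} = \frac{7}{4}$ ($T{\left(P \right)} = 2 - \frac{1}{4} = \frac{7}{4}$)
$M{\left(l \right)} = 5$ ($M{\left(l \right)} = -5 + 10 = 5$)
$M{\left(T{\left(j{\left(0,-2 \right)} \right)} \right)} + 63 \cdot 77 = 5 + 63 \cdot 77 = 5 + 4851 = 4856$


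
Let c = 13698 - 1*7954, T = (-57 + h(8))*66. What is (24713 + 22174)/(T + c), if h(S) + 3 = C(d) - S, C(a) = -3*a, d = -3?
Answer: 46887/1850 ≈ 25.344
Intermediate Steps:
h(S) = 6 - S (h(S) = -3 + (-3*(-3) - S) = -3 + (9 - S) = 6 - S)
T = -3894 (T = (-57 + (6 - 1*8))*66 = (-57 + (6 - 8))*66 = (-57 - 2)*66 = -59*66 = -3894)
c = 5744 (c = 13698 - 7954 = 5744)
(24713 + 22174)/(T + c) = (24713 + 22174)/(-3894 + 5744) = 46887/1850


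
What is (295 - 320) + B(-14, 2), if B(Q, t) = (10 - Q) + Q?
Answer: -15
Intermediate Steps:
B(Q, t) = 10
(295 - 320) + B(-14, 2) = (295 - 320) + 10 = -25 + 10 = -15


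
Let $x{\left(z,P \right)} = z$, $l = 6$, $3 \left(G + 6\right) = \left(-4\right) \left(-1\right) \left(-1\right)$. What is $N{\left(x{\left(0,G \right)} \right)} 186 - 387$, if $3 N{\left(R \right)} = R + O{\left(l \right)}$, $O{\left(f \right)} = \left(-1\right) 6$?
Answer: $-759$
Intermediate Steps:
$G = - \frac{22}{3}$ ($G = -6 + \frac{\left(-4\right) \left(-1\right) \left(-1\right)}{3} = -6 + \frac{4 \left(-1\right)}{3} = -6 + \frac{1}{3} \left(-4\right) = -6 - \frac{4}{3} = - \frac{22}{3} \approx -7.3333$)
$O{\left(f \right)} = -6$
$N{\left(R \right)} = -2 + \frac{R}{3}$ ($N{\left(R \right)} = \frac{R - 6}{3} = \frac{-6 + R}{3} = -2 + \frac{R}{3}$)
$N{\left(x{\left(0,G \right)} \right)} 186 - 387 = \left(-2 + \frac{1}{3} \cdot 0\right) 186 - 387 = \left(-2 + 0\right) 186 - 387 = \left(-2\right) 186 - 387 = -372 - 387 = -759$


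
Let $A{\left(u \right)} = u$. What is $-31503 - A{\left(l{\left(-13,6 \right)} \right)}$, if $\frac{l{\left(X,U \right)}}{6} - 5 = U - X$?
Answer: $-31647$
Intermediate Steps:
$l{\left(X,U \right)} = 30 - 6 X + 6 U$ ($l{\left(X,U \right)} = 30 + 6 \left(U - X\right) = 30 + \left(- 6 X + 6 U\right) = 30 - 6 X + 6 U$)
$-31503 - A{\left(l{\left(-13,6 \right)} \right)} = -31503 - \left(30 - -78 + 6 \cdot 6\right) = -31503 - \left(30 + 78 + 36\right) = -31503 - 144 = -31647$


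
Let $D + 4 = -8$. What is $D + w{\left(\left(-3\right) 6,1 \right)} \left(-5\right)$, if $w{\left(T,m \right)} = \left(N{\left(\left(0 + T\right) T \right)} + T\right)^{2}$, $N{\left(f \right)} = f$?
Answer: $-468192$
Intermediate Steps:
$D = -12$ ($D = -4 - 8 = -12$)
$w{\left(T,m \right)} = \left(T + T^{2}\right)^{2}$ ($w{\left(T,m \right)} = \left(\left(0 + T\right) T + T\right)^{2} = \left(T T + T\right)^{2} = \left(T^{2} + T\right)^{2} = \left(T + T^{2}\right)^{2}$)
$D + w{\left(\left(-3\right) 6,1 \right)} \left(-5\right) = -12 + \left(\left(-3\right) 6\right)^{2} \left(1 - 18\right)^{2} \left(-5\right) = -12 + \left(-18\right)^{2} \left(1 - 18\right)^{2} \left(-5\right) = -12 + 324 \left(-17\right)^{2} \left(-5\right) = -12 + 324 \cdot 289 \left(-5\right) = -12 + 93636 \left(-5\right) = -12 - 468180 = -468192$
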